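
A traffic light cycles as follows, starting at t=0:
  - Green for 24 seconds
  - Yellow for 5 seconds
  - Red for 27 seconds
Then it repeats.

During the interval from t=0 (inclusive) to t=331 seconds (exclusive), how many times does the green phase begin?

Cycle = 24+5+27 = 56s
green phase starts at t = k*56 + 0 for k=0,1,2,...
Need k*56+0 < 331 → k < 5.911
k ∈ {0, ..., 5} → 6 starts

Answer: 6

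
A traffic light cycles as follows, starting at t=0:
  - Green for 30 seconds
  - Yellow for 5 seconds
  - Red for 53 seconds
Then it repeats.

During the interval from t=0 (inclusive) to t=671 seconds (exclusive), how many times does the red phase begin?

Answer: 8

Derivation:
Cycle = 30+5+53 = 88s
red phase starts at t = k*88 + 35 for k=0,1,2,...
Need k*88+35 < 671 → k < 7.227
k ∈ {0, ..., 7} → 8 starts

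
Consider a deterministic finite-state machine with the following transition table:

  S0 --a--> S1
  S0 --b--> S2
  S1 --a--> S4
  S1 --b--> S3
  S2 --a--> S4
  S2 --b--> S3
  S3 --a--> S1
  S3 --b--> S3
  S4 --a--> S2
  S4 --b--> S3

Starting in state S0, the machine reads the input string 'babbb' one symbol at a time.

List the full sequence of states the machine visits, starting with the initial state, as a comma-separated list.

Answer: S0, S2, S4, S3, S3, S3

Derivation:
Start: S0
  read 'b': S0 --b--> S2
  read 'a': S2 --a--> S4
  read 'b': S4 --b--> S3
  read 'b': S3 --b--> S3
  read 'b': S3 --b--> S3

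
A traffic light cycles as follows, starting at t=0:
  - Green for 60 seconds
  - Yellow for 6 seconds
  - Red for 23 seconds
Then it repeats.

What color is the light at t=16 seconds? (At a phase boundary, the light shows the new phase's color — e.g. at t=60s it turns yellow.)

Cycle length = 60 + 6 + 23 = 89s
t = 16, phase_t = 16 mod 89 = 16
16 < 60 (green end) → GREEN

Answer: green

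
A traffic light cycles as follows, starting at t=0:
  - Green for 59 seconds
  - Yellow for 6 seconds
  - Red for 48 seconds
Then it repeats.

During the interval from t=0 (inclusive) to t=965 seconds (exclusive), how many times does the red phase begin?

Answer: 8

Derivation:
Cycle = 59+6+48 = 113s
red phase starts at t = k*113 + 65 for k=0,1,2,...
Need k*113+65 < 965 → k < 7.965
k ∈ {0, ..., 7} → 8 starts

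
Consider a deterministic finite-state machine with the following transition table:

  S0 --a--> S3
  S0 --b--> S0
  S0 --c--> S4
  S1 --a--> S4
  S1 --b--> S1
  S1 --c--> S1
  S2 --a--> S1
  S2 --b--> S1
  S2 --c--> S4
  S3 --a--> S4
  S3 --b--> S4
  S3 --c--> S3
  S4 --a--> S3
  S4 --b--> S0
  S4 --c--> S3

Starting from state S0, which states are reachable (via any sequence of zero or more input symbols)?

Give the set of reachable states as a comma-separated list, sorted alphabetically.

BFS from S0:
  visit S0: S0--a-->S3 (new), S0--b-->S0 (seen), S0--c-->S4 (new)
  visit S3: S3--a-->S4 (seen), S3--b-->S4 (seen), S3--c-->S3 (seen)
  visit S4: S4--a-->S3 (seen), S4--b-->S0 (seen), S4--c-->S3 (seen)

Answer: S0, S3, S4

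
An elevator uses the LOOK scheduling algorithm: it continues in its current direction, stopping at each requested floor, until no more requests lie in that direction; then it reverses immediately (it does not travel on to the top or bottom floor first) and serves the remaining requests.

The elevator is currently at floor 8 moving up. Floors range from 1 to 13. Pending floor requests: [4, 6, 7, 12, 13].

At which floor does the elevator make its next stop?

Current floor: 8, direction: up
Requests above: [12, 13]
Requests below: [4, 6, 7]
Moving up and requests lie above → nearest above is min([12, 13]) = 12

Answer: 12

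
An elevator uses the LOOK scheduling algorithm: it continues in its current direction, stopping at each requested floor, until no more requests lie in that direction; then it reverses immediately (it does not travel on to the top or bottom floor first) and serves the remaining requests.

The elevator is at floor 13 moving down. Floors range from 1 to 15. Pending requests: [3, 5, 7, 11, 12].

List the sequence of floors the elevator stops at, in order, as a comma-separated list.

Answer: 12, 11, 7, 5, 3

Derivation:
Current: 13, moving DOWN
Serve below first (descending): [12, 11, 7, 5, 3]
Then reverse, serve above (ascending): []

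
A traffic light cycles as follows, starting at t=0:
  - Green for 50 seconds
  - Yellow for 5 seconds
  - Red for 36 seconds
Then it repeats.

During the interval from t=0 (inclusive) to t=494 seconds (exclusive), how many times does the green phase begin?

Answer: 6

Derivation:
Cycle = 50+5+36 = 91s
green phase starts at t = k*91 + 0 for k=0,1,2,...
Need k*91+0 < 494 → k < 5.429
k ∈ {0, ..., 5} → 6 starts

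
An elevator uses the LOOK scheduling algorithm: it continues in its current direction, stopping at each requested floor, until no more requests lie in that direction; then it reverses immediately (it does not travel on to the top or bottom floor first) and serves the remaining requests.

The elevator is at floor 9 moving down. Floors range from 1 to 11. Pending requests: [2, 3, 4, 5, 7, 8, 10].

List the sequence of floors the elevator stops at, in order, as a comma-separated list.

Current: 9, moving DOWN
Serve below first (descending): [8, 7, 5, 4, 3, 2]
Then reverse, serve above (ascending): [10]

Answer: 8, 7, 5, 4, 3, 2, 10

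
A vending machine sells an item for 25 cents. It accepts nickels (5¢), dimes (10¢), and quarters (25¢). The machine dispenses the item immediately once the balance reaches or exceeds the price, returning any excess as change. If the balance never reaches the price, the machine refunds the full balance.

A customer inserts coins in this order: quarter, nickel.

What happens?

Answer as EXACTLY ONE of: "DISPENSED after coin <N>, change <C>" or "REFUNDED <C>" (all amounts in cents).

Answer: DISPENSED after coin 1, change 0

Derivation:
Price: 25¢
Coin 1 (quarter, 25¢): balance = 25¢
  → balance >= price → DISPENSE, change = 25 - 25 = 0¢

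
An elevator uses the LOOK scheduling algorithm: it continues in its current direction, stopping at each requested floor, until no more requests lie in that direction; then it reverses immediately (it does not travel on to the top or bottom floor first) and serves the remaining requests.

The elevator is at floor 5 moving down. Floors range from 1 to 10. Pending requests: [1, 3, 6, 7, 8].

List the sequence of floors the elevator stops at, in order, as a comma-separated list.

Current: 5, moving DOWN
Serve below first (descending): [3, 1]
Then reverse, serve above (ascending): [6, 7, 8]

Answer: 3, 1, 6, 7, 8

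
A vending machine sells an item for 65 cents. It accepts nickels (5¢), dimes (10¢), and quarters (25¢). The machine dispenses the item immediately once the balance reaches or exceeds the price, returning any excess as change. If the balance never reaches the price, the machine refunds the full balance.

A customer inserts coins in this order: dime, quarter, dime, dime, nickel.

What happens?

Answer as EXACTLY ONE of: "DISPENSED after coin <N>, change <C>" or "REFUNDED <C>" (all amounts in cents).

Answer: REFUNDED 60

Derivation:
Price: 65¢
Coin 1 (dime, 10¢): balance = 10¢
Coin 2 (quarter, 25¢): balance = 35¢
Coin 3 (dime, 10¢): balance = 45¢
Coin 4 (dime, 10¢): balance = 55¢
Coin 5 (nickel, 5¢): balance = 60¢
All coins inserted, balance 60¢ < price 65¢ → REFUND 60¢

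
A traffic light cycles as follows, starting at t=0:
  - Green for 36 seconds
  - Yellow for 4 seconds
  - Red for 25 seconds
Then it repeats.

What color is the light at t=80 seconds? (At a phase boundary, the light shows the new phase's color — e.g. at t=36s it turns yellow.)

Answer: green

Derivation:
Cycle length = 36 + 4 + 25 = 65s
t = 80, phase_t = 80 mod 65 = 15
15 < 36 (green end) → GREEN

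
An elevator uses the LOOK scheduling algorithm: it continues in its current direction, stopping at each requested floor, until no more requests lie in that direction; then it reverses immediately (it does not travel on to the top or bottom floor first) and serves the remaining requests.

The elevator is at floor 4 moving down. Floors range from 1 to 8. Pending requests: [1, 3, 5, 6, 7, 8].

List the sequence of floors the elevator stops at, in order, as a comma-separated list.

Current: 4, moving DOWN
Serve below first (descending): [3, 1]
Then reverse, serve above (ascending): [5, 6, 7, 8]

Answer: 3, 1, 5, 6, 7, 8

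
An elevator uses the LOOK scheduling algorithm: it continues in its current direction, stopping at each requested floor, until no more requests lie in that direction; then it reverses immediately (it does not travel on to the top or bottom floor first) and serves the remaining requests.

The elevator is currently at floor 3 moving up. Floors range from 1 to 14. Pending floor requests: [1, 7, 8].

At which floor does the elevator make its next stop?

Current floor: 3, direction: up
Requests above: [7, 8]
Requests below: [1]
Moving up and requests lie above → nearest above is min([7, 8]) = 7

Answer: 7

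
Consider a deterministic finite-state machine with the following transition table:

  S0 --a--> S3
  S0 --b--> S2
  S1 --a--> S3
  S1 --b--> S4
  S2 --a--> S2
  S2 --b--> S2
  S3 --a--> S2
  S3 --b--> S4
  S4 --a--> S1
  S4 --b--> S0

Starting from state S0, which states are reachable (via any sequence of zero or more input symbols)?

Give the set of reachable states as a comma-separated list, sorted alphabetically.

BFS from S0:
  visit S0: S0--a-->S3 (new), S0--b-->S2 (new)
  visit S3: S3--a-->S2 (seen), S3--b-->S4 (new)
  visit S2: S2--a-->S2 (seen), S2--b-->S2 (seen)
  visit S4: S4--a-->S1 (new), S4--b-->S0 (seen)
  visit S1: S1--a-->S3 (seen), S1--b-->S4 (seen)

Answer: S0, S1, S2, S3, S4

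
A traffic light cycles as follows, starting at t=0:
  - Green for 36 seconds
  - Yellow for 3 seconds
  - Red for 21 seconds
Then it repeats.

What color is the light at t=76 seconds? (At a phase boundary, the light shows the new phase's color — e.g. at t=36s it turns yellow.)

Cycle length = 36 + 3 + 21 = 60s
t = 76, phase_t = 76 mod 60 = 16
16 < 36 (green end) → GREEN

Answer: green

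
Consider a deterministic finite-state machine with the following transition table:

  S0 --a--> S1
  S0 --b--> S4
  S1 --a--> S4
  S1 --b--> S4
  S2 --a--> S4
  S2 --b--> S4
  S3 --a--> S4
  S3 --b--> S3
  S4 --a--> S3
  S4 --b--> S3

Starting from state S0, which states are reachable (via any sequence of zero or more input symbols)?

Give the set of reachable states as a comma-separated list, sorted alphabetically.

BFS from S0:
  visit S0: S0--a-->S1 (new), S0--b-->S4 (new)
  visit S1: S1--a-->S4 (seen), S1--b-->S4 (seen)
  visit S4: S4--a-->S3 (new), S4--b-->S3 (seen)
  visit S3: S3--a-->S4 (seen), S3--b-->S3 (seen)

Answer: S0, S1, S3, S4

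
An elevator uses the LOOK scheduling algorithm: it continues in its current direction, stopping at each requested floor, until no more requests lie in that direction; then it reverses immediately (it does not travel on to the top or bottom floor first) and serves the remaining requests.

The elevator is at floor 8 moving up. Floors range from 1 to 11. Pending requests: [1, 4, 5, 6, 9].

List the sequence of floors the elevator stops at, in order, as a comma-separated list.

Current: 8, moving UP
Serve above first (ascending): [9]
Then reverse, serve below (descending): [6, 5, 4, 1]

Answer: 9, 6, 5, 4, 1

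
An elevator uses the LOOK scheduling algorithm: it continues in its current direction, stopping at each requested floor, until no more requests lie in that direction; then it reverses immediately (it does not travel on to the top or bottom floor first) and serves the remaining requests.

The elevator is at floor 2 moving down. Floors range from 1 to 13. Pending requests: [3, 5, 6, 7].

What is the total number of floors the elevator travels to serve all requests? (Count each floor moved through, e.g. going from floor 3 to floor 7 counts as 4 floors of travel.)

Answer: 5

Derivation:
Start at floor 2 moving down, LOOK stop order: [3, 5, 6, 7]
  2 → 3: |3-2| = 1, total = 1
  3 → 5: |5-3| = 2, total = 3
  5 → 6: |6-5| = 1, total = 4
  6 → 7: |7-6| = 1, total = 5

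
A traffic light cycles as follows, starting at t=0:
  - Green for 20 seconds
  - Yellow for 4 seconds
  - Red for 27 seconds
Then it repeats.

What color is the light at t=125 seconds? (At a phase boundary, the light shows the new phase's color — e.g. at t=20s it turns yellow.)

Answer: yellow

Derivation:
Cycle length = 20 + 4 + 27 = 51s
t = 125, phase_t = 125 mod 51 = 23
20 <= 23 < 24 (yellow end) → YELLOW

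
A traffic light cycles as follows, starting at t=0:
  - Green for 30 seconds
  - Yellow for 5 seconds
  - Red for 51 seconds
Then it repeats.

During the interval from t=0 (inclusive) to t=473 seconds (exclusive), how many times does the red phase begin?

Answer: 6

Derivation:
Cycle = 30+5+51 = 86s
red phase starts at t = k*86 + 35 for k=0,1,2,...
Need k*86+35 < 473 → k < 5.093
k ∈ {0, ..., 5} → 6 starts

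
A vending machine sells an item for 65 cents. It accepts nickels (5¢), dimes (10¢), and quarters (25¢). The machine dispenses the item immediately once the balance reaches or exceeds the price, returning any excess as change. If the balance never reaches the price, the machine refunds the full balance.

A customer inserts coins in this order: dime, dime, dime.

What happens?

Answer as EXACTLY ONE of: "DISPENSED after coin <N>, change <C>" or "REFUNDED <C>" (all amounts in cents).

Price: 65¢
Coin 1 (dime, 10¢): balance = 10¢
Coin 2 (dime, 10¢): balance = 20¢
Coin 3 (dime, 10¢): balance = 30¢
All coins inserted, balance 30¢ < price 65¢ → REFUND 30¢

Answer: REFUNDED 30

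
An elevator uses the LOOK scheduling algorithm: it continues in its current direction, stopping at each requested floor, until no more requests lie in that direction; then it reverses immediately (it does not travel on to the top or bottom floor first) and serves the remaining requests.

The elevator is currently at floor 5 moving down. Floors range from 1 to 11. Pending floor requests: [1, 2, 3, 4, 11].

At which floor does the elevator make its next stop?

Answer: 4

Derivation:
Current floor: 5, direction: down
Requests above: [11]
Requests below: [1, 2, 3, 4]
Moving down and requests lie below → nearest below is max([1, 2, 3, 4]) = 4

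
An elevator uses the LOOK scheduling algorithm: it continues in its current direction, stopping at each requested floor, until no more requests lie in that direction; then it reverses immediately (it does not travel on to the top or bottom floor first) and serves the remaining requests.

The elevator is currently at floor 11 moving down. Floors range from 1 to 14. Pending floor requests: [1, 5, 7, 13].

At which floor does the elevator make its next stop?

Answer: 7

Derivation:
Current floor: 11, direction: down
Requests above: [13]
Requests below: [1, 5, 7]
Moving down and requests lie below → nearest below is max([1, 5, 7]) = 7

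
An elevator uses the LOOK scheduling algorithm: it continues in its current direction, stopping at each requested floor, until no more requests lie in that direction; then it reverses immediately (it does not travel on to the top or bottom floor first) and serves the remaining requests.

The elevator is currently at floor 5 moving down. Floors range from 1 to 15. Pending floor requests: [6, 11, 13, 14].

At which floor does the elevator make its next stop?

Current floor: 5, direction: down
Requests above: [6, 11, 13, 14]
Requests below: []
Moving down but no requests below → reverse; nearest above is min([6, 11, 13, 14]) = 6

Answer: 6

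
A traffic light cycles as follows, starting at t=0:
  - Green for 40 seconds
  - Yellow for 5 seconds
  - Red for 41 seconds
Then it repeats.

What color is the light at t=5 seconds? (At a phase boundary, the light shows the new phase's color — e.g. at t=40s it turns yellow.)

Answer: green

Derivation:
Cycle length = 40 + 5 + 41 = 86s
t = 5, phase_t = 5 mod 86 = 5
5 < 40 (green end) → GREEN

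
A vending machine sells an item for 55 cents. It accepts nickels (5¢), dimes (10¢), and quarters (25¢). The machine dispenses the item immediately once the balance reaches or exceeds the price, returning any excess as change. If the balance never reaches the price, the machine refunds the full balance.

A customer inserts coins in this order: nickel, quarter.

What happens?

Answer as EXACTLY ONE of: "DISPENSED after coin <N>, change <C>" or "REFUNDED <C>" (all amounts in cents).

Price: 55¢
Coin 1 (nickel, 5¢): balance = 5¢
Coin 2 (quarter, 25¢): balance = 30¢
All coins inserted, balance 30¢ < price 55¢ → REFUND 30¢

Answer: REFUNDED 30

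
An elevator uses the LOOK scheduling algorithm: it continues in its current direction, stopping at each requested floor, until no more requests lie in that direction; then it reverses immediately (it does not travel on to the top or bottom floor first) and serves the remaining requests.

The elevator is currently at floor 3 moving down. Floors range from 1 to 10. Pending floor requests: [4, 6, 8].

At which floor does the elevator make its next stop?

Current floor: 3, direction: down
Requests above: [4, 6, 8]
Requests below: []
Moving down but no requests below → reverse; nearest above is min([4, 6, 8]) = 4

Answer: 4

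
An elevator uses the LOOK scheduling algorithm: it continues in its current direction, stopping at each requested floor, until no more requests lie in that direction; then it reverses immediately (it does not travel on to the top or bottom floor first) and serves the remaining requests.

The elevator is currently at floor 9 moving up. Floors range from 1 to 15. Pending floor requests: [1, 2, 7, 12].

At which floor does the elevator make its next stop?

Current floor: 9, direction: up
Requests above: [12]
Requests below: [1, 2, 7]
Moving up and requests lie above → nearest above is min([12]) = 12

Answer: 12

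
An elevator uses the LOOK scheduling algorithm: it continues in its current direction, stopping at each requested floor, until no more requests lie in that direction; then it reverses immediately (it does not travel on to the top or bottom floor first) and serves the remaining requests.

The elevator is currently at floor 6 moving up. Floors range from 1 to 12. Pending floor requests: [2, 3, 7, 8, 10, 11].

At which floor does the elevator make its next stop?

Current floor: 6, direction: up
Requests above: [7, 8, 10, 11]
Requests below: [2, 3]
Moving up and requests lie above → nearest above is min([7, 8, 10, 11]) = 7

Answer: 7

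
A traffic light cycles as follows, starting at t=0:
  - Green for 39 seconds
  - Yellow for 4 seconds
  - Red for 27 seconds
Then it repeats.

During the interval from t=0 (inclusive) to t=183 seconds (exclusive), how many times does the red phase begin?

Cycle = 39+4+27 = 70s
red phase starts at t = k*70 + 43 for k=0,1,2,...
Need k*70+43 < 183 → k < 2.000
k ∈ {0, ..., 1} → 2 starts

Answer: 2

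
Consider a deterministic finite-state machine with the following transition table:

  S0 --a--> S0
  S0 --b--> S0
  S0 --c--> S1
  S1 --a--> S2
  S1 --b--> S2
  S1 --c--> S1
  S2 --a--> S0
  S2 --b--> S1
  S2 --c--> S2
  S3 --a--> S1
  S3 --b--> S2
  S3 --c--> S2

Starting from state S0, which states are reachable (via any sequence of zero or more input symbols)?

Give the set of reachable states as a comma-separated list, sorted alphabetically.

BFS from S0:
  visit S0: S0--a-->S0 (seen), S0--b-->S0 (seen), S0--c-->S1 (new)
  visit S1: S1--a-->S2 (new), S1--b-->S2 (seen), S1--c-->S1 (seen)
  visit S2: S2--a-->S0 (seen), S2--b-->S1 (seen), S2--c-->S2 (seen)

Answer: S0, S1, S2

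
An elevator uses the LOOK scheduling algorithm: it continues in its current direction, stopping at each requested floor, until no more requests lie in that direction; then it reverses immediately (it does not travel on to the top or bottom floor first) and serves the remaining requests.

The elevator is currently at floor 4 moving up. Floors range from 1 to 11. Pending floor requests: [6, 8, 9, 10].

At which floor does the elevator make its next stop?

Current floor: 4, direction: up
Requests above: [6, 8, 9, 10]
Requests below: []
Moving up and requests lie above → nearest above is min([6, 8, 9, 10]) = 6

Answer: 6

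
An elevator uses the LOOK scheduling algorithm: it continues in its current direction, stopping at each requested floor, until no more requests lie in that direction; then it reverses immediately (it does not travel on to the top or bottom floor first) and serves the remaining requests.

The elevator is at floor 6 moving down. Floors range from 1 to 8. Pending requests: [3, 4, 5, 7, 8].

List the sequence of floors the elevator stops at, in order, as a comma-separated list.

Current: 6, moving DOWN
Serve below first (descending): [5, 4, 3]
Then reverse, serve above (ascending): [7, 8]

Answer: 5, 4, 3, 7, 8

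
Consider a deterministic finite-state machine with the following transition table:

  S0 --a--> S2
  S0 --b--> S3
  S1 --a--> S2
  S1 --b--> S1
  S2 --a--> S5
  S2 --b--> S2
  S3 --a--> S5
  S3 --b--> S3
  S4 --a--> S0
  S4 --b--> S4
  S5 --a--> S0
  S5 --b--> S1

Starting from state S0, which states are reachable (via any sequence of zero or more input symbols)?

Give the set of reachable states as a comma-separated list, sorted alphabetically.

BFS from S0:
  visit S0: S0--a-->S2 (new), S0--b-->S3 (new)
  visit S2: S2--a-->S5 (new), S2--b-->S2 (seen)
  visit S3: S3--a-->S5 (seen), S3--b-->S3 (seen)
  visit S5: S5--a-->S0 (seen), S5--b-->S1 (new)
  visit S1: S1--a-->S2 (seen), S1--b-->S1 (seen)

Answer: S0, S1, S2, S3, S5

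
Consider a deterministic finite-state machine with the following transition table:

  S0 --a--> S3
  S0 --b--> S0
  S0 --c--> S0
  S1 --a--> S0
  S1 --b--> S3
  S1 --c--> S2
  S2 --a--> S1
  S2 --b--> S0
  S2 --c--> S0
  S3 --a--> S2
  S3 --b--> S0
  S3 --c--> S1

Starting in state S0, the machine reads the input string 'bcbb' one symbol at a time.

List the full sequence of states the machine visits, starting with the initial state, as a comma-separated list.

Start: S0
  read 'b': S0 --b--> S0
  read 'c': S0 --c--> S0
  read 'b': S0 --b--> S0
  read 'b': S0 --b--> S0

Answer: S0, S0, S0, S0, S0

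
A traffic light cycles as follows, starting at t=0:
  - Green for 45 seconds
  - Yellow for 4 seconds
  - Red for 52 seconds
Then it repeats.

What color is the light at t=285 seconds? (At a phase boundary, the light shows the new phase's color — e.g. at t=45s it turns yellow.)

Cycle length = 45 + 4 + 52 = 101s
t = 285, phase_t = 285 mod 101 = 83
83 >= 49 → RED

Answer: red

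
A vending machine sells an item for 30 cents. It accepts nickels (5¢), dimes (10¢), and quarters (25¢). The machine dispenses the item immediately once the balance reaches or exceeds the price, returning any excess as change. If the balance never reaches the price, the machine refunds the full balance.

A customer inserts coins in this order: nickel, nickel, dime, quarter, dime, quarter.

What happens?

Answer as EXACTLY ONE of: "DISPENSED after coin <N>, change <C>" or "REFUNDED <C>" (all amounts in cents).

Answer: DISPENSED after coin 4, change 15

Derivation:
Price: 30¢
Coin 1 (nickel, 5¢): balance = 5¢
Coin 2 (nickel, 5¢): balance = 10¢
Coin 3 (dime, 10¢): balance = 20¢
Coin 4 (quarter, 25¢): balance = 45¢
  → balance >= price → DISPENSE, change = 45 - 30 = 15¢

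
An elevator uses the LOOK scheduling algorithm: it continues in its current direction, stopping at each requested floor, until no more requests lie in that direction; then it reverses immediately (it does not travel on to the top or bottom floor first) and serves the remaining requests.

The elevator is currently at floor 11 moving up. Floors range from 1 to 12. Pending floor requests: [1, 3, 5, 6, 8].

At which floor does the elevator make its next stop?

Current floor: 11, direction: up
Requests above: []
Requests below: [1, 3, 5, 6, 8]
Moving up but no requests above → reverse; nearest below is max([1, 3, 5, 6, 8]) = 8

Answer: 8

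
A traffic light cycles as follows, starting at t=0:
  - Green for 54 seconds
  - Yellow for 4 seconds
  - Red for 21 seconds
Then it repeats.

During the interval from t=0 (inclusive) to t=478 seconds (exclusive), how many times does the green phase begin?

Answer: 7

Derivation:
Cycle = 54+4+21 = 79s
green phase starts at t = k*79 + 0 for k=0,1,2,...
Need k*79+0 < 478 → k < 6.051
k ∈ {0, ..., 6} → 7 starts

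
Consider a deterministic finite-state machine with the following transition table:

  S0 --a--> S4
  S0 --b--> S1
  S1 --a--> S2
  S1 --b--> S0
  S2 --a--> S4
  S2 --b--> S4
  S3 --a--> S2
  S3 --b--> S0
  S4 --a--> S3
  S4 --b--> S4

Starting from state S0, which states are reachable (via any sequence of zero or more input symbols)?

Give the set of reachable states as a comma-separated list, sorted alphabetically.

Answer: S0, S1, S2, S3, S4

Derivation:
BFS from S0:
  visit S0: S0--a-->S4 (new), S0--b-->S1 (new)
  visit S4: S4--a-->S3 (new), S4--b-->S4 (seen)
  visit S1: S1--a-->S2 (new), S1--b-->S0 (seen)
  visit S3: S3--a-->S2 (seen), S3--b-->S0 (seen)
  visit S2: S2--a-->S4 (seen), S2--b-->S4 (seen)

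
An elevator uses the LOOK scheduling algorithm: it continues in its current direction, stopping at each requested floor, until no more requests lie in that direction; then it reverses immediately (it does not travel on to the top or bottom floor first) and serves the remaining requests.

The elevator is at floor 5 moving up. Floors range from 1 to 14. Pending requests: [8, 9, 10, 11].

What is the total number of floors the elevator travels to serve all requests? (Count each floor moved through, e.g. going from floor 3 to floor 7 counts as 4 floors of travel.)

Start at floor 5 moving up, LOOK stop order: [8, 9, 10, 11]
  5 → 8: |8-5| = 3, total = 3
  8 → 9: |9-8| = 1, total = 4
  9 → 10: |10-9| = 1, total = 5
  10 → 11: |11-10| = 1, total = 6

Answer: 6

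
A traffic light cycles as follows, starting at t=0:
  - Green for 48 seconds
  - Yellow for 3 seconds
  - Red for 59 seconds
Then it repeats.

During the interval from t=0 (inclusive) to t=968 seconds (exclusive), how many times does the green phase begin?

Cycle = 48+3+59 = 110s
green phase starts at t = k*110 + 0 for k=0,1,2,...
Need k*110+0 < 968 → k < 8.800
k ∈ {0, ..., 8} → 9 starts

Answer: 9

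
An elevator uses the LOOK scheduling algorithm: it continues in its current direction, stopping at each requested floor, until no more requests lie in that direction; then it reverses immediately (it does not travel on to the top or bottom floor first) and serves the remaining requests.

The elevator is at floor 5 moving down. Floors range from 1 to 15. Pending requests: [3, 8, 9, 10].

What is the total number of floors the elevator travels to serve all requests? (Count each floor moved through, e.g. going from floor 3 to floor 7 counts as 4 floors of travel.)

Start at floor 5 moving down, LOOK stop order: [3, 8, 9, 10]
  5 → 3: |3-5| = 2, total = 2
  3 → 8: |8-3| = 5, total = 7
  8 → 9: |9-8| = 1, total = 8
  9 → 10: |10-9| = 1, total = 9

Answer: 9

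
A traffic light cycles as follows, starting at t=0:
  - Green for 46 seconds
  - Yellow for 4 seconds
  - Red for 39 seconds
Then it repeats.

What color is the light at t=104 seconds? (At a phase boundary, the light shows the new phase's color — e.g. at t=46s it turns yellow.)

Cycle length = 46 + 4 + 39 = 89s
t = 104, phase_t = 104 mod 89 = 15
15 < 46 (green end) → GREEN

Answer: green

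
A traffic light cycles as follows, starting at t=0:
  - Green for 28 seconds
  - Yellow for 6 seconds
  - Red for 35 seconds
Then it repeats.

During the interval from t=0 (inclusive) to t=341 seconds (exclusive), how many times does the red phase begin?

Answer: 5

Derivation:
Cycle = 28+6+35 = 69s
red phase starts at t = k*69 + 34 for k=0,1,2,...
Need k*69+34 < 341 → k < 4.449
k ∈ {0, ..., 4} → 5 starts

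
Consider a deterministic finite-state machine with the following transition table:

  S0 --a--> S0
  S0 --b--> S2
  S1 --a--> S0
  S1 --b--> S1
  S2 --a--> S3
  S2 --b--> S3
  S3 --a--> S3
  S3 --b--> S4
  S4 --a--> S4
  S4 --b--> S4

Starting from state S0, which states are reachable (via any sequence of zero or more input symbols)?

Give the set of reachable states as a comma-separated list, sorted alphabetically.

BFS from S0:
  visit S0: S0--a-->S0 (seen), S0--b-->S2 (new)
  visit S2: S2--a-->S3 (new), S2--b-->S3 (seen)
  visit S3: S3--a-->S3 (seen), S3--b-->S4 (new)
  visit S4: S4--a-->S4 (seen), S4--b-->S4 (seen)

Answer: S0, S2, S3, S4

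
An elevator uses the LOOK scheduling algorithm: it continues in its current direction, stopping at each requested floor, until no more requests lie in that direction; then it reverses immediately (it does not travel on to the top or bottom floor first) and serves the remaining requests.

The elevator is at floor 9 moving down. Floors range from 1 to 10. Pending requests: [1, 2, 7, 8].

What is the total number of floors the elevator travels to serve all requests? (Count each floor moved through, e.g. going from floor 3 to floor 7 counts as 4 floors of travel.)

Start at floor 9 moving down, LOOK stop order: [8, 7, 2, 1]
  9 → 8: |8-9| = 1, total = 1
  8 → 7: |7-8| = 1, total = 2
  7 → 2: |2-7| = 5, total = 7
  2 → 1: |1-2| = 1, total = 8

Answer: 8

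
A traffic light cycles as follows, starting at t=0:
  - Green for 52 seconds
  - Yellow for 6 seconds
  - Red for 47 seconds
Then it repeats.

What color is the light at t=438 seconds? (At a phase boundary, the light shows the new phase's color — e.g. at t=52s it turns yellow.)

Cycle length = 52 + 6 + 47 = 105s
t = 438, phase_t = 438 mod 105 = 18
18 < 52 (green end) → GREEN

Answer: green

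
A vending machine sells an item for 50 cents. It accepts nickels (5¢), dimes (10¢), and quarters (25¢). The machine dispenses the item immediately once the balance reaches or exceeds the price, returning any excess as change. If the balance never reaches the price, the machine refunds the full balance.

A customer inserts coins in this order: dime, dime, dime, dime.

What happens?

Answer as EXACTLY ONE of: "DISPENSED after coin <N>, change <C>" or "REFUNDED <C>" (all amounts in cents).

Answer: REFUNDED 40

Derivation:
Price: 50¢
Coin 1 (dime, 10¢): balance = 10¢
Coin 2 (dime, 10¢): balance = 20¢
Coin 3 (dime, 10¢): balance = 30¢
Coin 4 (dime, 10¢): balance = 40¢
All coins inserted, balance 40¢ < price 50¢ → REFUND 40¢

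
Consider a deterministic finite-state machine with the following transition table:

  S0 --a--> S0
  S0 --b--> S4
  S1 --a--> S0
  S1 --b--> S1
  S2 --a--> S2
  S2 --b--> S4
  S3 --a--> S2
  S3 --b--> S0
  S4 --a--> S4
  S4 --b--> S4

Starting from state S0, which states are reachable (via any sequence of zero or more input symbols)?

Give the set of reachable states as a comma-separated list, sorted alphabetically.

BFS from S0:
  visit S0: S0--a-->S0 (seen), S0--b-->S4 (new)
  visit S4: S4--a-->S4 (seen), S4--b-->S4 (seen)

Answer: S0, S4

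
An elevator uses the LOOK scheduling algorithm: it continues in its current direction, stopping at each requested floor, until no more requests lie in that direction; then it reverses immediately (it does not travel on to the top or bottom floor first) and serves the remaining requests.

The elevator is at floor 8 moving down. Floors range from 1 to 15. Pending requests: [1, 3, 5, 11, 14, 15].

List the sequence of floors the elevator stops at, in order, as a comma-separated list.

Current: 8, moving DOWN
Serve below first (descending): [5, 3, 1]
Then reverse, serve above (ascending): [11, 14, 15]

Answer: 5, 3, 1, 11, 14, 15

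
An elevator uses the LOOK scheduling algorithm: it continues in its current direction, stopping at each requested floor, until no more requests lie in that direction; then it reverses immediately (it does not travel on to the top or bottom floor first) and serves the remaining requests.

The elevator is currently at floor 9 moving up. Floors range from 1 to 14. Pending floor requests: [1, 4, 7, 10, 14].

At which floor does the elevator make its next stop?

Current floor: 9, direction: up
Requests above: [10, 14]
Requests below: [1, 4, 7]
Moving up and requests lie above → nearest above is min([10, 14]) = 10

Answer: 10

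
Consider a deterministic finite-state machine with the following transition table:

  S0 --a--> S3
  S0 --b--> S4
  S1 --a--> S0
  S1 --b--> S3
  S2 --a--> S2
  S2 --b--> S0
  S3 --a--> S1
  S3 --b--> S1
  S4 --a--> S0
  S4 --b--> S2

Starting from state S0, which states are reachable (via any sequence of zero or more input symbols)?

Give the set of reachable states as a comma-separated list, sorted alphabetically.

Answer: S0, S1, S2, S3, S4

Derivation:
BFS from S0:
  visit S0: S0--a-->S3 (new), S0--b-->S4 (new)
  visit S3: S3--a-->S1 (new), S3--b-->S1 (seen)
  visit S4: S4--a-->S0 (seen), S4--b-->S2 (new)
  visit S1: S1--a-->S0 (seen), S1--b-->S3 (seen)
  visit S2: S2--a-->S2 (seen), S2--b-->S0 (seen)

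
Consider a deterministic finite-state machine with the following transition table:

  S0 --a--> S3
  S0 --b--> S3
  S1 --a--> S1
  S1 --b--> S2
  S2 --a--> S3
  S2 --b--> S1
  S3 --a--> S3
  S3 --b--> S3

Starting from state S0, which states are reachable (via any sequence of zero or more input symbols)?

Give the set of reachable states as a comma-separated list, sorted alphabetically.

BFS from S0:
  visit S0: S0--a-->S3 (new), S0--b-->S3 (seen)
  visit S3: S3--a-->S3 (seen), S3--b-->S3 (seen)

Answer: S0, S3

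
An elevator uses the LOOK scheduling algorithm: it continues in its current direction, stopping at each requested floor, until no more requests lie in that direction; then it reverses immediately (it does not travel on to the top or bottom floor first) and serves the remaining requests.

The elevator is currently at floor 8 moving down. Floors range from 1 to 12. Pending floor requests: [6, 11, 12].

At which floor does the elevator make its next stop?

Current floor: 8, direction: down
Requests above: [11, 12]
Requests below: [6]
Moving down and requests lie below → nearest below is max([6]) = 6

Answer: 6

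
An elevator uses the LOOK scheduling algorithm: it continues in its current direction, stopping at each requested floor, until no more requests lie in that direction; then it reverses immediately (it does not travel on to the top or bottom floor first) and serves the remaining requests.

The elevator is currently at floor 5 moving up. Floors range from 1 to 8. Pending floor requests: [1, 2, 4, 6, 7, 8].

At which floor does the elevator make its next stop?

Current floor: 5, direction: up
Requests above: [6, 7, 8]
Requests below: [1, 2, 4]
Moving up and requests lie above → nearest above is min([6, 7, 8]) = 6

Answer: 6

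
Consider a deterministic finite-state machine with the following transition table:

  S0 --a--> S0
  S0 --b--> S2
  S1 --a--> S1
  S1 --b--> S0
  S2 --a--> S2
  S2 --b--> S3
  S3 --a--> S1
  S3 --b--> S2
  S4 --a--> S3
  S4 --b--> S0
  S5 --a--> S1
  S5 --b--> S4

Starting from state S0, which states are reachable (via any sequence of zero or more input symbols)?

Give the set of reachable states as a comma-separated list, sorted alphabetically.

Answer: S0, S1, S2, S3

Derivation:
BFS from S0:
  visit S0: S0--a-->S0 (seen), S0--b-->S2 (new)
  visit S2: S2--a-->S2 (seen), S2--b-->S3 (new)
  visit S3: S3--a-->S1 (new), S3--b-->S2 (seen)
  visit S1: S1--a-->S1 (seen), S1--b-->S0 (seen)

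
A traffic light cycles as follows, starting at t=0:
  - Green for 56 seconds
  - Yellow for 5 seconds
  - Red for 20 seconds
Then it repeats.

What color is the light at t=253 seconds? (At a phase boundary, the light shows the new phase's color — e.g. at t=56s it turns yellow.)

Answer: green

Derivation:
Cycle length = 56 + 5 + 20 = 81s
t = 253, phase_t = 253 mod 81 = 10
10 < 56 (green end) → GREEN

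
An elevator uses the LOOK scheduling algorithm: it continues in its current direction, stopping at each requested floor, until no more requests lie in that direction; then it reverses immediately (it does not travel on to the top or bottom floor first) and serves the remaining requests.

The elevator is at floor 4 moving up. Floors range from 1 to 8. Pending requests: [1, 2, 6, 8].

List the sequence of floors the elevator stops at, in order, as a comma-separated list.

Current: 4, moving UP
Serve above first (ascending): [6, 8]
Then reverse, serve below (descending): [2, 1]

Answer: 6, 8, 2, 1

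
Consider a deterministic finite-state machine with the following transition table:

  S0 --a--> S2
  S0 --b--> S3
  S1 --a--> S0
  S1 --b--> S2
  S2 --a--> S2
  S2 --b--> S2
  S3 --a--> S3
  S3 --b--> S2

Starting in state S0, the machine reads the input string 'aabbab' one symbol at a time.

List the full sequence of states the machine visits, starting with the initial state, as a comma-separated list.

Answer: S0, S2, S2, S2, S2, S2, S2

Derivation:
Start: S0
  read 'a': S0 --a--> S2
  read 'a': S2 --a--> S2
  read 'b': S2 --b--> S2
  read 'b': S2 --b--> S2
  read 'a': S2 --a--> S2
  read 'b': S2 --b--> S2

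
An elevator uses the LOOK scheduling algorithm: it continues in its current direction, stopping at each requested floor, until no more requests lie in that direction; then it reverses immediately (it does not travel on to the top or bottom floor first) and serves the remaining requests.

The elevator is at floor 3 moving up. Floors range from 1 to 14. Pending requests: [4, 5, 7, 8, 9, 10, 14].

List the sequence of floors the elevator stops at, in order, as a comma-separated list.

Current: 3, moving UP
Serve above first (ascending): [4, 5, 7, 8, 9, 10, 14]
Then reverse, serve below (descending): []

Answer: 4, 5, 7, 8, 9, 10, 14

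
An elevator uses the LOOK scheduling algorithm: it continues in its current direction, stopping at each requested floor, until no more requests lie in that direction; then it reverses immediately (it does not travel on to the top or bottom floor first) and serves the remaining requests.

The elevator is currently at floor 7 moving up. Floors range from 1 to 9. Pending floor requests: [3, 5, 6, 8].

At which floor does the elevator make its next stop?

Answer: 8

Derivation:
Current floor: 7, direction: up
Requests above: [8]
Requests below: [3, 5, 6]
Moving up and requests lie above → nearest above is min([8]) = 8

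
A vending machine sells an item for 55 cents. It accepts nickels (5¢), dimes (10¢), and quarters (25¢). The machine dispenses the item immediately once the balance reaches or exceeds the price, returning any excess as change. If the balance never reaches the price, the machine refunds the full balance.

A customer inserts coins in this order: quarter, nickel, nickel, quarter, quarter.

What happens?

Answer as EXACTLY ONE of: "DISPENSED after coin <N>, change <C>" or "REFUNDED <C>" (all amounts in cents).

Price: 55¢
Coin 1 (quarter, 25¢): balance = 25¢
Coin 2 (nickel, 5¢): balance = 30¢
Coin 3 (nickel, 5¢): balance = 35¢
Coin 4 (quarter, 25¢): balance = 60¢
  → balance >= price → DISPENSE, change = 60 - 55 = 5¢

Answer: DISPENSED after coin 4, change 5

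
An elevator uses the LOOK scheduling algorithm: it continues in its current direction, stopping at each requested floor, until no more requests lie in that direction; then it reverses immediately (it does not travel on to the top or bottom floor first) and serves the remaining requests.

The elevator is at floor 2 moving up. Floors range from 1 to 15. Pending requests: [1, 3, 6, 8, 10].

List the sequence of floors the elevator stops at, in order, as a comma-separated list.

Current: 2, moving UP
Serve above first (ascending): [3, 6, 8, 10]
Then reverse, serve below (descending): [1]

Answer: 3, 6, 8, 10, 1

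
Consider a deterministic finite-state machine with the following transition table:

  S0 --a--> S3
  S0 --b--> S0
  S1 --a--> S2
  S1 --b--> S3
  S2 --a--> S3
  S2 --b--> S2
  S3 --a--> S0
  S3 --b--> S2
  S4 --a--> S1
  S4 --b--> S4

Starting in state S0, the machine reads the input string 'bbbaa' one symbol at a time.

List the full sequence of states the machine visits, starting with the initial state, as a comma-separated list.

Start: S0
  read 'b': S0 --b--> S0
  read 'b': S0 --b--> S0
  read 'b': S0 --b--> S0
  read 'a': S0 --a--> S3
  read 'a': S3 --a--> S0

Answer: S0, S0, S0, S0, S3, S0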